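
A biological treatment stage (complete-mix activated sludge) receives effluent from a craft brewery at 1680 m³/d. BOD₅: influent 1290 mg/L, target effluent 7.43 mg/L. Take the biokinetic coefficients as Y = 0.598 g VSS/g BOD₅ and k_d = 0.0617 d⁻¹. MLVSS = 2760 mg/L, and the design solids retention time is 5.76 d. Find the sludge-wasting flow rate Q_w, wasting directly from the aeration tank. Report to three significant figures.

From the SRT design equation V = Y Q (S₀−S) θ_c / [X (1 + k_d θ_c)] = 0.598 × 1680 × (1290 − 7.43) × 5.76 / [2760 × (1 + 0.0617 × 5.76)] = 7.42×10^6 / 3741 = 1984 m³.
With mixed-liquor wasting, θ_c = V/Q_w, so Q_w = V/θ_c = 1984/5.76 = 344.4 m³/d.

Q_w ≈ 344 m³/d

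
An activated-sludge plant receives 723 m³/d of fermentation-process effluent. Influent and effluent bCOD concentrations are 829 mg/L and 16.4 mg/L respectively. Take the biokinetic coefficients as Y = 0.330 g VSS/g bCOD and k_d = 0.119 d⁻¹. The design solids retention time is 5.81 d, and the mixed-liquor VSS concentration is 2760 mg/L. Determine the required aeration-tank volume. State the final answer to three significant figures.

V ≈ 241 m³

Rearranging the biomass balance for a CMAS with decay, V = Y·Q·ΔS·θ_c / [X·(1+k_d θ_c)] = 0.330 × 723 × (829 − 16.4) × 5.81 / [2760 × (1 + 0.119 × 5.81)] = 1.13×10^6 / 4668 = 241.3 m³.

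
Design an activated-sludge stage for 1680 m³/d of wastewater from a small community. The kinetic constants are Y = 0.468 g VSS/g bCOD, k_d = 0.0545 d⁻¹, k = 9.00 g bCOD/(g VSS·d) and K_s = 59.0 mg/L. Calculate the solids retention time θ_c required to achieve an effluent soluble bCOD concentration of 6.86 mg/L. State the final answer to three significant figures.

At the target effluent, Y k S/(K_s+S) = 0.468×9.00×6.86/65.86 = 0.4387 d⁻¹.
1/θ_c = 0.4387 − 0.0545 = 0.3842 d⁻¹, so θ_c = 2.603 d.

θ_c ≈ 2.60 d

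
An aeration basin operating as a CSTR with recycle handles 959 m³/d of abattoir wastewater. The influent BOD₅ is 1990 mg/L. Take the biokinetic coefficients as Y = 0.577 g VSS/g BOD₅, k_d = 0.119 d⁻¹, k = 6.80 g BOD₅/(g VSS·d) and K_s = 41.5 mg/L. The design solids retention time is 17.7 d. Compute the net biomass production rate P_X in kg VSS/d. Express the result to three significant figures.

Effluent substrate depends only on kinetics and SRT: S = K_s(1 + k_d θ_c) / [θ_c(Yk − k_d) − 1] = 41.5 × (1 + 0.119 × 17.7) / [17.7 × (0.577 × 6.80 − 0.119) − 1] = 128.9 / 66.34 = 1.943 mg/L.
Y_obs = Y / (1 + k_d θ_c) = 0.577 / (1 + 0.119 × 17.7) = 0.577 / 3.106 = 0.1858.
Q·(S₀ − S) = 959 × (1990 − 1.94) × 10⁻³ = 1907 kg/d removed.
P_X = Y_obs · Q(S₀ − S) = 0.1858 × 1907 = 354.1 kg VSS/d.

P_X ≈ 354 kg VSS/d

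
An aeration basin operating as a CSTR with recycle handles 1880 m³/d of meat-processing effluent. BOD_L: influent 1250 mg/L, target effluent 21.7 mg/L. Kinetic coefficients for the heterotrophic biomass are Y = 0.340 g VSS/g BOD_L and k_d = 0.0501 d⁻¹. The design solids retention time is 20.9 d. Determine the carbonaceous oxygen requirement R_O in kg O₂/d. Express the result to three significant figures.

The observed yield is Y_obs = Y/(1 + k_d·θ_c) = 0.340 / (1 + 0.0501 × 20.9) = 0.340 / 2.047 = 0.1661 g VSS per g BOD_L removed.
Mass of BOD_L removed per day: Q(S₀ − S) = 1880 × 1228 g/m³ = 2309 kg/d.
Biomass synthesised: P_X = Y_obs × 2309 = 383.5 kg VSS/d.
R_O = Q·ΔS − 1.42 P_X = 2309 − 544.6 = 1765 kg O₂/d.

R_O ≈ 1760 kg O₂/d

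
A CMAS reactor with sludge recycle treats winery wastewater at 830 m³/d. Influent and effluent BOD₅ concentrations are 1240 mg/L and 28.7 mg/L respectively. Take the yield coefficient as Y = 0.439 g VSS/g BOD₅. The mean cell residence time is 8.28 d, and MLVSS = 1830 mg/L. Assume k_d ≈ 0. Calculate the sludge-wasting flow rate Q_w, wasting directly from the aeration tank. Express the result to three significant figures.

V·X = Y·Q·ΔS·θ_c gives V = 0.439 × 830 × (1240 − 28.7) × 8.28 / 1830 = 1997 m³.
For wasting at MLVSS concentration, Q_w = V/θ_c = 1997/8.28 = 241.2 m³/d.

Q_w ≈ 241 m³/d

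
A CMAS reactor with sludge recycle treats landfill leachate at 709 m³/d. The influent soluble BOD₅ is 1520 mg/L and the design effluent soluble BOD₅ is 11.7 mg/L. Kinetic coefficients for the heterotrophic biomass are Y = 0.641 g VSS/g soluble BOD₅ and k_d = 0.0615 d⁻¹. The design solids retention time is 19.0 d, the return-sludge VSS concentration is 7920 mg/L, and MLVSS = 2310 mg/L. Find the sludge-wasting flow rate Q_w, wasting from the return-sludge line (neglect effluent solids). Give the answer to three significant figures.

Rearranging the biomass balance for a CMAS with decay, V = Y·Q·ΔS·θ_c / [X·(1+k_d θ_c)] = 0.641 × 709 × (1520 − 11.7) × 19.0 / [2310 × (1 + 0.0615 × 19.0)] = 1.3×10^7 / 5009 = 2600 m³.
Q_w = (V·X)/(θ_c X_r) = 2600 × 2310 / (19.0 × 7920) = 39.91 m³/d.

Q_w ≈ 39.9 m³/d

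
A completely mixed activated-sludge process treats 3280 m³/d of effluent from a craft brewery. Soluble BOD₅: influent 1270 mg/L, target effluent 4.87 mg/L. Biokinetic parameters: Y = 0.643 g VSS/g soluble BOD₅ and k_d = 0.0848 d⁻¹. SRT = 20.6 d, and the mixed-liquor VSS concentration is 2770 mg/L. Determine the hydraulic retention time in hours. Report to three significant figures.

τ ≈ 52.9 h

Steady-state biomass mass balance: V·X·(1 + k_d·θ_c) = Y·Q·(S₀ − S)·θ_c, so V = 0.643 × 3280 × (1270 − 4.87) × 20.6 / [2770 × (1 + 0.0848 × 20.6)] = 5.5×10^7 / 7609 = 7224 m³.
HRT = V/Q = 7224 m³ / 3280 m³·d⁻¹ = 2.202 d × 24 = 52.86 h.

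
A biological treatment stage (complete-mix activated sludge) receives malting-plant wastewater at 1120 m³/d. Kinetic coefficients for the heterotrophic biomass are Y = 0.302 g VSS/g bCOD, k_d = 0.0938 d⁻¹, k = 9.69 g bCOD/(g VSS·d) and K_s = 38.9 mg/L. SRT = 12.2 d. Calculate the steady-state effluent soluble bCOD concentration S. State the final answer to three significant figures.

S ≈ 2.49 mg/L

From the Monod/SRT balance for a CMAS, S = K_s·(1+k_d θ_c)/[θ_c·(Y k − k_d) − 1] = 38.9 × (1 + 0.0938 × 12.2) / [12.2 × (0.302 × 9.69 − 0.0938) − 1] = 83.42 / 33.56 = 2.486 mg/L.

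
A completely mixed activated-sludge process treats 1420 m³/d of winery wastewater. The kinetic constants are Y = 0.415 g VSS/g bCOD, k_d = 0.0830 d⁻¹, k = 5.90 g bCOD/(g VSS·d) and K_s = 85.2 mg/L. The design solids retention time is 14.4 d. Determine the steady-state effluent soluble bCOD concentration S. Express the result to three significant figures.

Effluent substrate depends only on kinetics and SRT: S = K_s(1 + k_d θ_c) / [θ_c(Yk − k_d) − 1] = 85.2 × (1 + 0.0830 × 14.4) / [14.4 × (0.415 × 5.90 − 0.0830) − 1] = 187.0 / 33.06 = 5.657 mg/L.

S ≈ 5.66 mg/L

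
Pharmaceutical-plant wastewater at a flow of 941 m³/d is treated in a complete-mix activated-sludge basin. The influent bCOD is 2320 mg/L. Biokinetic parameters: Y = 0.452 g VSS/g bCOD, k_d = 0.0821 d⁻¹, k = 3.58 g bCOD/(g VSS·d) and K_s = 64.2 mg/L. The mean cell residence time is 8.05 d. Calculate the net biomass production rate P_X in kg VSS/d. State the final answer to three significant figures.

For a completely mixed reactor with recycle the Lawrence–McCarty relation gives S = K_s·(1 + k_d·θ_c) / [θ_c·(Y·k − k_d) − 1] = 64.2 × (1 + 0.0821 × 8.05) / [8.05 × (0.452 × 3.58 − 0.0821) − 1] = 106.6 / 11.37 = 9.382 mg/L.
The observed yield is Y_obs = Y/(1 + k_d·θ_c) = 0.452 / (1 + 0.0821 × 8.05) = 0.452 / 1.661 = 0.2721 g VSS per g bCOD removed.
Substrate removed = Q·(S₀ − S) = 941 m³/d × (2320 − 9.38) g/m³ = 2.17×10^6 g/d = 2174 kg/d.
Biomass produced: P_X = Y_obs·Q·ΔS = 0.2721 × 2174 ≈ 591.7 kg VSS/d.

P_X ≈ 592 kg VSS/d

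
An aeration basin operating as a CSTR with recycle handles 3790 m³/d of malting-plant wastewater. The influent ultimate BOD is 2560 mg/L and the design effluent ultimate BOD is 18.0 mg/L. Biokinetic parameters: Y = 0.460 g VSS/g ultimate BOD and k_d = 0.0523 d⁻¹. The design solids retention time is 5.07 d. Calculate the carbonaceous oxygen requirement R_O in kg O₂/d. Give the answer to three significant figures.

R_O ≈ 4660 kg O₂/d

Correct the yield for decay: Y_obs = Y/(1 + k_d θ_c) = 0.460 / (1 + 0.0523 × 5.07) = 0.460 / 1.265 = 0.3636.
ΔS = 2560 − 18.0 = 2542 mg/L, so the substrate removal rate is 3790 × 2542/1000 = 9634 kg ultimate BOD/d.
P_X = Y_obs·Q·(S₀ − S) = 0.3636 × 9634 = 3503 kg VSS/d.
Carbonaceous O₂ demand = substrate oxidised − cell-mass equivalent = 9634 − 1.42 × 3503 = 4660 kg O₂/d.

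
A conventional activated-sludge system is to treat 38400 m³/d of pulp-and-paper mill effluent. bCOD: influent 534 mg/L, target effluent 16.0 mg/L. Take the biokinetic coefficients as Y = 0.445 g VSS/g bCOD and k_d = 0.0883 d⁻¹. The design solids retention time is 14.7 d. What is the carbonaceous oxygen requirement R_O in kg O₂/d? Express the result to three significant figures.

R_O ≈ 14400 kg O₂/d

Y_obs = Y / (1 + k_d θ_c) = 0.445 / (1 + 0.0883 × 14.7) = 0.445 / 2.298 = 0.1936.
Q·(S₀ − S) = 38400 × (534 − 16.0) × 10⁻³ = 19891 kg/d removed.
P_X = Y_obs·Q·(S₀ − S) = 0.1936 × 19891 = 3852 kg VSS/d.
R_O = Q·(S₀ − S) − 1.42·P_X = 19891 − 1.42 × 3852 = 14422 kg O₂/d.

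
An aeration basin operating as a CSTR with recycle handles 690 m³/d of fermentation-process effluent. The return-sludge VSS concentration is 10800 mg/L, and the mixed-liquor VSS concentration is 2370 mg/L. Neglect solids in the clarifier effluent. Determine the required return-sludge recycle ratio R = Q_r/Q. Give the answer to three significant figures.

R ≈ 0.281

R = Q_r/Q = X/(X_r − X) = 2370 / (10800 − 2370) = 0.2811.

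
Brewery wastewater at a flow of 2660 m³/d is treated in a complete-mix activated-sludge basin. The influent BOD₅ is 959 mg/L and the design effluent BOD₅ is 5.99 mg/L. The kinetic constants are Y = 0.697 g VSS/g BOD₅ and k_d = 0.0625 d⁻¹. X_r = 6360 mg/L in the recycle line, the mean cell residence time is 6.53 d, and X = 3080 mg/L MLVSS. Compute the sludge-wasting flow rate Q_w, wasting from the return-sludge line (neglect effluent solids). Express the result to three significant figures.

From the SRT design equation V = Y Q (S₀−S) θ_c / [X (1 + k_d θ_c)] = 0.697 × 2660 × (959 − 5.99) × 6.53 / [3080 × (1 + 0.0625 × 6.53)] = 1.15×10^7 / 4337 = 2660 m³.
θ_c = V·X/(Q_w·X_r) when wasting from the recycle, so Q_w = V·X/(θ_c·X_r) = 2660 × 3080 / (6.53 × 6360) = 197.3 m³/d.

Q_w ≈ 197 m³/d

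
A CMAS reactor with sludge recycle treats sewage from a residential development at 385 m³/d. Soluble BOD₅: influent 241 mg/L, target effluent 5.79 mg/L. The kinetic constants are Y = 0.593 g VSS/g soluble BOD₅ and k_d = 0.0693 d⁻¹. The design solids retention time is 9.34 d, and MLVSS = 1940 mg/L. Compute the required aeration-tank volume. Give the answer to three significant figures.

V ≈ 157 m³

From the SRT design equation V = Y Q (S₀−S) θ_c / [X (1 + k_d θ_c)] = 0.593 × 385 × (241 − 5.79) × 9.34 / [1940 × (1 + 0.0693 × 9.34)] = 5.02×10^5 / 3196 = 156.9 m³.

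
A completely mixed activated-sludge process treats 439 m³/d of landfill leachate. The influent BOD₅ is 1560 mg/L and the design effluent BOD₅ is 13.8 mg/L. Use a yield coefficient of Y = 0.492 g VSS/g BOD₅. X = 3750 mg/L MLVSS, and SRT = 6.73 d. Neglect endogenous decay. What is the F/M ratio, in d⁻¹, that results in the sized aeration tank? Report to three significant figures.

V·X = Y·Q·ΔS·θ_c gives V = 0.492 × 439 × (1560 − 13.8) × 6.73 / 3750 = 599.3 m³.
F/M = applied load / biomass = Q·S₀/(V·X) = 439 × 1560 / (599.3 × 3750) = 0.3047 d⁻¹.

F/M ≈ 0.305 d⁻¹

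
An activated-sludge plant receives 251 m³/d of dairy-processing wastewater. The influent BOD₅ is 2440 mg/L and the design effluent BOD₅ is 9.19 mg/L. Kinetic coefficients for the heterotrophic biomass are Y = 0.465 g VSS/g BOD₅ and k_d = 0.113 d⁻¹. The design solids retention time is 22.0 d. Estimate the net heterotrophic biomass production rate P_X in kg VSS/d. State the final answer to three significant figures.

P_X ≈ 81.4 kg VSS/d

The observed yield is Y_obs = Y/(1 + k_d·θ_c) = 0.465 / (1 + 0.113 × 22.0) = 0.465 / 3.486 = 0.1334 g VSS per g BOD₅ removed.
ΔS = 2440 − 9.19 = 2431 mg/L, so the substrate removal rate is 251 × 2431/1000 = 610.1 kg BOD₅/d.
So the net sludge growth is P_X = 0.1334 × 610.1 = 81.39 kg VSS/d.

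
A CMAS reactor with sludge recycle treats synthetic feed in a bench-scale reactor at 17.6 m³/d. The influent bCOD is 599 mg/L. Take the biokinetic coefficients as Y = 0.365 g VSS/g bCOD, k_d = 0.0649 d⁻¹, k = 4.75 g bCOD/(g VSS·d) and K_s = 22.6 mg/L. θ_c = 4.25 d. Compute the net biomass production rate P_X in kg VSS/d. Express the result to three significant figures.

P_X ≈ 2.99 kg VSS/d

From the Monod/SRT balance for a CMAS, S = K_s·(1+k_d θ_c)/[θ_c·(Y k − k_d) − 1] = 22.6 × (1 + 0.0649 × 4.25) / [4.25 × (0.365 × 4.75 − 0.0649) − 1] = 28.83 / 6.093 = 4.733 mg/L.
Correct the yield for decay: Y_obs = Y/(1 + k_d θ_c) = 0.365 / (1 + 0.0649 × 4.25) = 0.365 / 1.276 = 0.2861.
Mass of bCOD removed per day: Q(S₀ − S) = 17.6 × 594.3 g/m³ = 10.46 kg/d.
Net biomass production P_X = Y_obs × Q·(S₀ − S) = 0.2861 × 10.46 = 2.992 kg VSS/d.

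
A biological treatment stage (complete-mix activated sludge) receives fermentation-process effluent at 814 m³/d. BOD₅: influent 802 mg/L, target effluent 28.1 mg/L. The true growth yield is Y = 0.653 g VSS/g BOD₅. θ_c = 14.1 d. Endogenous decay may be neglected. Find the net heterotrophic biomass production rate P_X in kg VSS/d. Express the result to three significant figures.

With endogenous decay neglected, the observed yield equals the true yield: Y_obs = Y = 0.653 g VSS/g BOD₅.
Q·(S₀ − S) = 814 × (802 − 28.1) × 10⁻³ = 630.0 kg/d removed.
Biomass produced: P_X = Y_obs·Q·ΔS = 0.6530 × 630.0 ≈ 411.4 kg VSS/d.

P_X ≈ 411 kg VSS/d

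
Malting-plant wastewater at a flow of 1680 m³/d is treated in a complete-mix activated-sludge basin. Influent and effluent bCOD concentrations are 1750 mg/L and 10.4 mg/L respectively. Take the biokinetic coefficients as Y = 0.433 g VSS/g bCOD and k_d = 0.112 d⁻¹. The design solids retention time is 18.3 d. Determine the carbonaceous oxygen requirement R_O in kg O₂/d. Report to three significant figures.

Y_obs = Y / (1 + k_d θ_c) = 0.433 / (1 + 0.112 × 18.3) = 0.433 / 3.050 = 0.1420.
Substrate removed = Q·(S₀ − S) = 1680 m³/d × (1750 − 10.4) g/m³ = 2.92×10^6 g/d = 2923 kg/d.
Biomass synthesised: P_X = Y_obs × 2923 = 415.0 kg VSS/d.
R_O = Q·(S₀ − S) − 1.42·P_X = 2923 − 1.42 × 415.0 = 2333 kg O₂/d.

R_O ≈ 2330 kg O₂/d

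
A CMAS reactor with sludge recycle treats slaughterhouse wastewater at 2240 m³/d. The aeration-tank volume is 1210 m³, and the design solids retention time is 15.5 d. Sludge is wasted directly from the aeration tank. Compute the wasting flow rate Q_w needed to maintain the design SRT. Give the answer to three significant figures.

Q_w ≈ 78.1 m³/d

For wasting at MLVSS concentration, Q_w = V/θ_c = 1210/15.5 = 78.06 m³/d.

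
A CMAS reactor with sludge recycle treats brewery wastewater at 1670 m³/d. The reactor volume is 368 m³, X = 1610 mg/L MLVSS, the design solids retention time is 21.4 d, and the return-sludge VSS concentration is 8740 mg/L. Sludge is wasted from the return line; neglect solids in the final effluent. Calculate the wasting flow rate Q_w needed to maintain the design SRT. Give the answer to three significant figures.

Q_w ≈ 3.17 m³/d

θ_c = V·X/(Q_w·X_r) when wasting from the recycle, so Q_w = V·X/(θ_c·X_r) = 368.0 × 1610 / (21.4 × 8740) = 3.168 m³/d.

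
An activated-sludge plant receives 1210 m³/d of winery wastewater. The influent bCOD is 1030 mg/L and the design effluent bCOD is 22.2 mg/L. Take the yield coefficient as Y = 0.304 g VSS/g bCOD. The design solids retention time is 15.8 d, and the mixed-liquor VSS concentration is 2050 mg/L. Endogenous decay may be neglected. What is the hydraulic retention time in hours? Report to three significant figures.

τ ≈ 56.7 h

With k_d = 0 the design equation reduces to V = Y Q (S₀−S) θ_c / X = 0.304 × 1210 × (1030 − 22.2) × 15.8 / 2050 = 2857 m³.
Hydraulic retention time τ = V/Q = 2857 / 1210 = 2.361 d = 56.67 h.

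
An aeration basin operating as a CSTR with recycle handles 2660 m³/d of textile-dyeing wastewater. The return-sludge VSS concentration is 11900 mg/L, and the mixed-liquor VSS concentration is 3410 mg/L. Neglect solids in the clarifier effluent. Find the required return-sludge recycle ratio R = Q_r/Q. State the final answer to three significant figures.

R ≈ 0.402

R = Q_r/Q = X/(X_r − X) = 3410 / (11900 − 3410) = 0.4016.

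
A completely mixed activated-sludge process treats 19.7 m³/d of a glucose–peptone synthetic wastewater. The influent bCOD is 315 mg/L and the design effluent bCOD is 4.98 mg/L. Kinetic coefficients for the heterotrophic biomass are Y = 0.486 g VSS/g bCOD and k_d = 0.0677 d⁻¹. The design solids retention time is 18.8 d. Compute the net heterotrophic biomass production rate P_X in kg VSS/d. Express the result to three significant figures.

Correct the yield for decay: Y_obs = Y/(1 + k_d θ_c) = 0.486 / (1 + 0.0677 × 18.8) = 0.486 / 2.273 = 0.2138.
Q·(S₀ − S) = 19.7 × (315 − 4.98) × 10⁻³ = 6.107 kg/d removed.
So the net sludge growth is P_X = 0.2138 × 6.107 = 1.306 kg VSS/d.

P_X ≈ 1.31 kg VSS/d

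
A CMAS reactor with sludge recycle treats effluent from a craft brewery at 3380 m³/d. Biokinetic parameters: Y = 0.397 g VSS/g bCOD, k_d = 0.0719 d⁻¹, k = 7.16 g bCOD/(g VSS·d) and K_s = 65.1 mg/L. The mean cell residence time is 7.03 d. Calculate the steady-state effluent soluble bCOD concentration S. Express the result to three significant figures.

S ≈ 5.30 mg/L

Effluent substrate depends only on kinetics and SRT: S = K_s(1 + k_d θ_c) / [θ_c(Yk − k_d) − 1] = 65.1 × (1 + 0.0719 × 7.03) / [7.03 × (0.397 × 7.16 − 0.0719) − 1] = 98.01 / 18.48 = 5.304 mg/L.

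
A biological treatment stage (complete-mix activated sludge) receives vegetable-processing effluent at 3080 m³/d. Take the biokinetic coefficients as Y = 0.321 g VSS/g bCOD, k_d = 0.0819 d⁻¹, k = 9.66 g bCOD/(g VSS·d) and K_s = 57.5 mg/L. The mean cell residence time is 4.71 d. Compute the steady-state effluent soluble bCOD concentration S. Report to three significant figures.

From the Monod/SRT balance for a CMAS, S = K_s·(1+k_d θ_c)/[θ_c·(Y k − k_d) − 1] = 57.5 × (1 + 0.0819 × 4.71) / [4.71 × (0.321 × 9.66 − 0.0819) − 1] = 79.68 / 13.22 = 6.028 mg/L.

S ≈ 6.03 mg/L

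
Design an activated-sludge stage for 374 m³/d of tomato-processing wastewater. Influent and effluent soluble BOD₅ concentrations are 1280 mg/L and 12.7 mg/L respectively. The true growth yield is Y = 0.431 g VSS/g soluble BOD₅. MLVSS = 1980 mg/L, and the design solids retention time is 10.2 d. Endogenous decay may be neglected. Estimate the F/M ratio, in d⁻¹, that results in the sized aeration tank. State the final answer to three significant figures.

With k_d = 0 the design equation reduces to V = Y Q (S₀−S) θ_c / X = 0.431 × 374 × (1280 − 12.7) × 10.2 / 1980 = 1052 m³.
F/M = Q·S₀ / (V·X) = 374 × 1280 / (1052 × 1980) = 0.2297 g soluble BOD₅·(g VSS·d)⁻¹.

F/M ≈ 0.230 d⁻¹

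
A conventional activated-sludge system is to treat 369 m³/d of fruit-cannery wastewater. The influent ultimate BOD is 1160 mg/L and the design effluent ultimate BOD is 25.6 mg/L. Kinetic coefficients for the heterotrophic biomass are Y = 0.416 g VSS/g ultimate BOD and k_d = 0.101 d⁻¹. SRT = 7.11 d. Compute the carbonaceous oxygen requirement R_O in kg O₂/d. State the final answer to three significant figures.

R_O ≈ 275 kg O₂/d

Observed yield with endogenous decay: Y_obs = Y / (1 + k_d·θ_c) = 0.416 / (1 + 0.101 × 7.11) = 0.416 / 1.718 = 0.2421 g VSS/g ultimate BOD.
Substrate removed = Q·(S₀ − S) = 369 m³/d × (1160 − 25.6) g/m³ = 4.19×10^5 g/d = 418.6 kg/d.
P_X = Y_obs·Q·(S₀ − S) = 0.2421 × 418.6 = 101.4 kg VSS/d.
Carbonaceous O₂ demand = substrate oxidised − cell-mass equivalent = 418.6 − 1.42 × 101.4 = 274.7 kg O₂/d.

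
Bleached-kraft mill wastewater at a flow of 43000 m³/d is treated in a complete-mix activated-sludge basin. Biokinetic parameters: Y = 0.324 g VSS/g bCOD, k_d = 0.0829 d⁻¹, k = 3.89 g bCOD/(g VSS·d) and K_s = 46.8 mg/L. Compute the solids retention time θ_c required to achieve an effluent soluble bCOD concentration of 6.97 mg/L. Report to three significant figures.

From 1/θ_c = Y·k·S/(K_s + S) − k_d: Y·k·S/(K_s+S) = 0.324 × 3.89 × 6.97 / (46.8 + 6.97) = 0.1634 d⁻¹.
Then 1/θ_c = μ − k_d = 0.1634 − 0.0829 = 0.08048 d⁻¹, giving θ_c = 12.43 d.

θ_c ≈ 12.4 d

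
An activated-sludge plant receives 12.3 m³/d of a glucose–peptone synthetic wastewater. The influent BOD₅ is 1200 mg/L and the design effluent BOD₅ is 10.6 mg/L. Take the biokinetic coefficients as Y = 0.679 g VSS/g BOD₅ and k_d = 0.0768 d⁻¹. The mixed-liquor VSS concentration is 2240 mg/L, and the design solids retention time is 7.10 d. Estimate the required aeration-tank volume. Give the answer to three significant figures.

Rearranging the biomass balance for a CMAS with decay, V = Y·Q·ΔS·θ_c / [X·(1+k_d θ_c)] = 0.679 × 12.3 × (1200 − 10.6) × 7.10 / [2240 × (1 + 0.0768 × 7.10)] = 7.05×10^4 / 3461 = 20.38 m³.

V ≈ 20.4 m³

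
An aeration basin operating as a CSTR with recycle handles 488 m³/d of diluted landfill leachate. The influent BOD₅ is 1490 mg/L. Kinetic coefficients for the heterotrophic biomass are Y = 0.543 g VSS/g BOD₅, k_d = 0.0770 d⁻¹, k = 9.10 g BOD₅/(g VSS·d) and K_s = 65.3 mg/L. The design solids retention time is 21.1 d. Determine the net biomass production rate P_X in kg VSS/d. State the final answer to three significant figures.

From the Monod/SRT balance for a CMAS, S = K_s·(1+k_d θ_c)/[θ_c·(Y k − k_d) − 1] = 65.3 × (1 + 0.0770 × 21.1) / [21.1 × (0.543 × 9.10 − 0.0770) − 1] = 171.4 / 101.6 = 1.686 mg/L.
Observed yield with endogenous decay: Y_obs = Y / (1 + k_d·θ_c) = 0.543 / (1 + 0.0770 × 21.1) = 0.543 / 2.625 = 0.2069 g VSS/g BOD₅.
Mass of BOD₅ removed per day: Q(S₀ − S) = 488 × 1488 g/m³ = 726.3 kg/d.
Net biomass production P_X = Y_obs × Q·(S₀ − S) = 0.2069 × 726.3 = 150.3 kg VSS/d.

P_X ≈ 150 kg VSS/d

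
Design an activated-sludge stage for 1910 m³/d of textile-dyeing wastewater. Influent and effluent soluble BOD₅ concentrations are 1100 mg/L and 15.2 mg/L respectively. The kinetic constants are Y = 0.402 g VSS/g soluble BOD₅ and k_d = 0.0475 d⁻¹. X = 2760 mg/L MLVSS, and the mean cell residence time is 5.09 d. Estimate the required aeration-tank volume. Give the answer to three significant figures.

Steady-state biomass mass balance: V·X·(1 + k_d·θ_c) = Y·Q·(S₀ − S)·θ_c, so V = 0.402 × 1910 × (1100 − 15.2) × 5.09 / [2760 × (1 + 0.0475 × 5.09)] = 4.24×10^6 / 3427 = 1237 m³.

V ≈ 1240 m³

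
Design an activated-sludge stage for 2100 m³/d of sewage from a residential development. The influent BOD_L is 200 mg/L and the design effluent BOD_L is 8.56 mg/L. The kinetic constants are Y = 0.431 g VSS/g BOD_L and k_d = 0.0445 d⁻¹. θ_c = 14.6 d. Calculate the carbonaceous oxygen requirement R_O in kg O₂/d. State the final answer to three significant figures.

Observed yield with endogenous decay: Y_obs = Y / (1 + k_d·θ_c) = 0.431 / (1 + 0.0445 × 14.6) = 0.431 / 1.650 = 0.2613 g VSS/g BOD_L.
ΔS = 200 − 8.56 = 191.4 mg/L, so the substrate removal rate is 2100 × 191.4/1000 = 402.0 kg BOD_L/d.
Biomass synthesised: P_X = Y_obs × 402.0 = 105.0 kg VSS/d.
R_O = Q·ΔS − 1.42 P_X = 402.0 − 149.1 = 252.9 kg O₂/d.

R_O ≈ 253 kg O₂/d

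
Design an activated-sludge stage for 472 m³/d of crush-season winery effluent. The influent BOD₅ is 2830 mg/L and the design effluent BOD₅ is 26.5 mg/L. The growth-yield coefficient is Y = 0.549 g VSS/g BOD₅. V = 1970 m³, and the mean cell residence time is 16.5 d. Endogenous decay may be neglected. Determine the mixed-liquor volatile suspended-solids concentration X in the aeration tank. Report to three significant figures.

Without decay, X = Y Q (S₀−S) θ_c / V = 0.549 × 472 × (2830 − 26.5) × 16.5 / 1970 = 6085 mg/L.

X ≈ 6080 mg/L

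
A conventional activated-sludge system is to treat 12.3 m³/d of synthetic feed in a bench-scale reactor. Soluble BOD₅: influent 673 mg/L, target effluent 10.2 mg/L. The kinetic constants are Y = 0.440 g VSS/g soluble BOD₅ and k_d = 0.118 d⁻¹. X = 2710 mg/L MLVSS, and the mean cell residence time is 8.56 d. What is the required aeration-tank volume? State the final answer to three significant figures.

V ≈ 5.64 m³

Steady-state biomass mass balance: V·X·(1 + k_d·θ_c) = Y·Q·(S₀ − S)·θ_c, so V = 0.440 × 12.3 × (673 − 10.2) × 8.56 / [2710 × (1 + 0.118 × 8.56)] = 3.07×10^4 / 5447 = 5.637 m³.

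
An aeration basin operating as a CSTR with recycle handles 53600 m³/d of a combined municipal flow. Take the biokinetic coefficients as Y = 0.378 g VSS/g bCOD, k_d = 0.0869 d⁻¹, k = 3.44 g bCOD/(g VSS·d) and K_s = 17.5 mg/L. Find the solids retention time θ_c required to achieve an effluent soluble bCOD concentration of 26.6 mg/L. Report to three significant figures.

From 1/θ_c = Y·k·S/(K_s + S) − k_d: Y·k·S/(K_s+S) = 0.378 × 3.44 × 26.6 / (17.5 + 26.6) = 0.7843 d⁻¹.
Then 1/θ_c = μ − k_d = 0.7843 − 0.0869 = 0.6974 d⁻¹, giving θ_c = 1.434 d.

θ_c ≈ 1.43 d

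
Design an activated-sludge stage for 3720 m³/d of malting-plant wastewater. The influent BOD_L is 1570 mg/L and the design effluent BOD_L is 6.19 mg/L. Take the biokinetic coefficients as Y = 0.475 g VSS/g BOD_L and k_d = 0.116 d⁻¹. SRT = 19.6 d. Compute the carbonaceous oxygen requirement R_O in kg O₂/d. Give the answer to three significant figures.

Observed yield with endogenous decay: Y_obs = Y / (1 + k_d·θ_c) = 0.475 / (1 + 0.116 × 19.6) = 0.475 / 3.274 = 0.1451 g VSS/g BOD_L.
Substrate removed = Q·(S₀ − S) = 3720 m³/d × (1570 − 6.19) g/m³ = 5.82×10^6 g/d = 5817 kg/d.
Net sludge production P_X = 0.1451 × 5817 = 844.1 kg VSS/d.
R_O = Q·ΔS − 1.42 P_X = 5817 − 1199 = 4619 kg O₂/d.

R_O ≈ 4620 kg O₂/d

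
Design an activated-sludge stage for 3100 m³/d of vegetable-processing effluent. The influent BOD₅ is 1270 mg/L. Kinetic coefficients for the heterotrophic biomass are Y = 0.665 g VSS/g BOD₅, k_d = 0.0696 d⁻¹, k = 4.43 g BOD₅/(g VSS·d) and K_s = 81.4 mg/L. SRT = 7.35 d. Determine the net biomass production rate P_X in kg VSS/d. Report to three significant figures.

P_X ≈ 1720 kg VSS/d

From the Monod/SRT balance for a CMAS, S = K_s·(1+k_d θ_c)/[θ_c·(Y k − k_d) − 1] = 81.4 × (1 + 0.0696 × 7.35) / [7.35 × (0.665 × 4.43 − 0.0696) − 1] = 123.0 / 20.14 = 6.109 mg/L.
Y_obs = Y / (1 + k_d θ_c) = 0.665 / (1 + 0.0696 × 7.35) = 0.665 / 1.512 = 0.4399.
Q·(S₀ − S) = 3100 × (1270 − 6.11) × 10⁻³ = 3918 kg/d removed.
Net biomass production P_X = Y_obs × Q·(S₀ − S) = 0.4399 × 3918 = 1724 kg VSS/d.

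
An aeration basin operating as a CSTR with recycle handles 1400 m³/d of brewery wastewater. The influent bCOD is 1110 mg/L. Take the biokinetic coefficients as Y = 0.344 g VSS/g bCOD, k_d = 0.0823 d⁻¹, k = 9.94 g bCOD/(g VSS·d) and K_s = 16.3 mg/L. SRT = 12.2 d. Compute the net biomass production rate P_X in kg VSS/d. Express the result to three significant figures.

P_X ≈ 267 kg VSS/d

From the Monod/SRT balance for a CMAS, S = K_s·(1+k_d θ_c)/[θ_c·(Y k − k_d) − 1] = 16.3 × (1 + 0.0823 × 12.2) / [12.2 × (0.344 × 9.94 − 0.0823) − 1] = 32.67 / 39.71 = 0.8226 mg/L.
Observed yield with endogenous decay: Y_obs = Y / (1 + k_d·θ_c) = 0.344 / (1 + 0.0823 × 12.2) = 0.344 / 2.004 = 0.1717 g VSS/g bCOD.
Mass of bCOD removed per day: Q(S₀ − S) = 1400 × 1109 g/m³ = 1553 kg/d.
Biomass produced: P_X = Y_obs·Q·ΔS = 0.1717 × 1553 ≈ 266.5 kg VSS/d.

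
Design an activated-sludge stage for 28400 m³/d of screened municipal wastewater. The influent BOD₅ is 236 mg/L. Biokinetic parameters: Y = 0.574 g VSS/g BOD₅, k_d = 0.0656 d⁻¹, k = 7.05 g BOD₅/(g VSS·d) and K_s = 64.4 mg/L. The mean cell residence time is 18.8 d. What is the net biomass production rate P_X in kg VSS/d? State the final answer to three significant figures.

P_X ≈ 1710 kg VSS/d

For a completely mixed reactor with recycle the Lawrence–McCarty relation gives S = K_s·(1 + k_d·θ_c) / [θ_c·(Y·k − k_d) − 1] = 64.4 × (1 + 0.0656 × 18.8) / [18.8 × (0.574 × 7.05 − 0.0656) − 1] = 143.8 / 73.84 = 1.948 mg/L.
The observed yield is Y_obs = Y/(1 + k_d·θ_c) = 0.574 / (1 + 0.0656 × 18.8) = 0.574 / 2.233 = 0.2570 g VSS per g BOD₅ removed.
Mass of BOD₅ removed per day: Q(S₀ − S) = 28400 × 234.1 g/m³ = 6647 kg/d.
Net biomass production P_X = Y_obs × Q·(S₀ − S) = 0.2570 × 6647 = 1708 kg VSS/d.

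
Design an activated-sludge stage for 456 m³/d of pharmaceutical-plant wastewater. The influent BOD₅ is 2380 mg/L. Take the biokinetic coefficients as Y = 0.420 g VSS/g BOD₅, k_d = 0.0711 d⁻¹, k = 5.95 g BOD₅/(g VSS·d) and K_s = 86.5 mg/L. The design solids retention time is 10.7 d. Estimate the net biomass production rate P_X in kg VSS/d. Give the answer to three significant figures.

From the Monod/SRT balance for a CMAS, S = K_s·(1+k_d θ_c)/[θ_c·(Y k − k_d) − 1] = 86.5 × (1 + 0.0711 × 10.7) / [10.7 × (0.420 × 5.95 − 0.0711) − 1] = 152.3 / 24.98 = 6.098 mg/L.
The observed yield is Y_obs = Y/(1 + k_d·θ_c) = 0.420 / (1 + 0.0711 × 10.7) = 0.420 / 1.761 = 0.2385 g VSS per g BOD₅ removed.
Mass of BOD₅ removed per day: Q(S₀ − S) = 456 × 2374 g/m³ = 1082 kg/d.
P_X = Y_obs · Q(S₀ − S) = 0.2385 × 1082 = 258.2 kg VSS/d.

P_X ≈ 258 kg VSS/d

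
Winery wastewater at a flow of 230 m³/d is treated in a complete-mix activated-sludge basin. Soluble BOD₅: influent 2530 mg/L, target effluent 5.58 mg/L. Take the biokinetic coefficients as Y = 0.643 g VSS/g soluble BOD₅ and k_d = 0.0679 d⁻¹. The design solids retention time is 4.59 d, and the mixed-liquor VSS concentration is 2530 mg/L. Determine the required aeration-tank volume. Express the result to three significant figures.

From the SRT design equation V = Y Q (S₀−S) θ_c / [X (1 + k_d θ_c)] = 0.643 × 230 × (2530 − 5.58) × 4.59 / [2530 × (1 + 0.0679 × 4.59)] = 1.71×10^6 / 3319 = 516.4 m³.

V ≈ 516 m³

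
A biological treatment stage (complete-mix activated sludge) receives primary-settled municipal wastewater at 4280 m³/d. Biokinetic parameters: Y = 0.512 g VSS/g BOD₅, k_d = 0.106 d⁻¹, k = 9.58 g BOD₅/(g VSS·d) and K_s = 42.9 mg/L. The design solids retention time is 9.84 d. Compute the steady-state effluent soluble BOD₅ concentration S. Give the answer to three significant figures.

Effluent substrate depends only on kinetics and SRT: S = K_s(1 + k_d θ_c) / [θ_c(Yk − k_d) − 1] = 42.9 × (1 + 0.106 × 9.84) / [9.84 × (0.512 × 9.58 − 0.106) − 1] = 87.65 / 46.22 = 1.896 mg/L.

S ≈ 1.90 mg/L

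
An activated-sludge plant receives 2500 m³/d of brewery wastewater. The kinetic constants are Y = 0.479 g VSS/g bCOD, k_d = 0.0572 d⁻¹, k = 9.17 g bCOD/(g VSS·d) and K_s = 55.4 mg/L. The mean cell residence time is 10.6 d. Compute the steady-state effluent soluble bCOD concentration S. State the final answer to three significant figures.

S ≈ 1.98 mg/L

From the Monod/SRT balance for a CMAS, S = K_s·(1+k_d θ_c)/[θ_c·(Y k − k_d) − 1] = 55.4 × (1 + 0.0572 × 10.6) / [10.6 × (0.479 × 9.17 − 0.0572) − 1] = 88.99 / 44.95 = 1.980 mg/L.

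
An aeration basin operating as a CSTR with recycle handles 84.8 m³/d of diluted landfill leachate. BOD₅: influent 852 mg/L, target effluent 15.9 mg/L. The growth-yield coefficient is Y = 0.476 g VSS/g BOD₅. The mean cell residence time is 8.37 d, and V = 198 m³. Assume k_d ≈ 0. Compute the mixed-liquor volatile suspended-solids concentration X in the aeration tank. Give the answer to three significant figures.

From V·X = Y·Q·(S₀ − S)·θ_c (decay neglected): X = 0.476 × 84.8 × (852 − 15.9) × 8.37 / 198 = 1427 mg/L.

X ≈ 1430 mg/L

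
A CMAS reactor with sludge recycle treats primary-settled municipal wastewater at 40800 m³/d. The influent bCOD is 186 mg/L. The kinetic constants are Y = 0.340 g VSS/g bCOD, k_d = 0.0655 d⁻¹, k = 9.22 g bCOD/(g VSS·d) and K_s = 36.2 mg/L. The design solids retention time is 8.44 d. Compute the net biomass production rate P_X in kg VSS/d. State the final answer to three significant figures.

P_X ≈ 1640 kg VSS/d

For a completely mixed reactor with recycle the Lawrence–McCarty relation gives S = K_s·(1 + k_d·θ_c) / [θ_c·(Y·k − k_d) − 1] = 36.2 × (1 + 0.0655 × 8.44) / [8.44 × (0.340 × 9.22 − 0.0655) − 1] = 56.21 / 24.90 = 2.257 mg/L.
Y_obs = Y / (1 + k_d θ_c) = 0.340 / (1 + 0.0655 × 8.44) = 0.340 / 1.553 = 0.2190.
Mass of bCOD removed per day: Q(S₀ − S) = 40800 × 183.7 g/m³ = 7497 kg/d.
So the net sludge growth is P_X = 0.2190 × 7497 = 1641 kg VSS/d.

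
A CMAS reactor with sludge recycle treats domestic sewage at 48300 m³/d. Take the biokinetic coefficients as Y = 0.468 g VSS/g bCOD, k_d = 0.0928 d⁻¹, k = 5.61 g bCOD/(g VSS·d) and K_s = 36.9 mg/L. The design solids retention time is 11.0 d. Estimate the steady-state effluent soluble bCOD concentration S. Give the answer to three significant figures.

S ≈ 2.78 mg/L

For a completely mixed reactor with recycle the Lawrence–McCarty relation gives S = K_s·(1 + k_d·θ_c) / [θ_c·(Y·k − k_d) − 1] = 36.9 × (1 + 0.0928 × 11.0) / [11.0 × (0.468 × 5.61 − 0.0928) − 1] = 74.57 / 26.86 = 2.776 mg/L.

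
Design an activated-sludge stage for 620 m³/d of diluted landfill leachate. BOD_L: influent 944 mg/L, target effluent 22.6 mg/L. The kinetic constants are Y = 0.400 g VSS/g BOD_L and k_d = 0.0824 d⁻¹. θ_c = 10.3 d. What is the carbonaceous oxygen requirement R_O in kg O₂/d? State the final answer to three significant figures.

R_O ≈ 396 kg O₂/d

The observed yield is Y_obs = Y/(1 + k_d·θ_c) = 0.400 / (1 + 0.0824 × 10.3) = 0.400 / 1.849 = 0.2164 g VSS per g BOD_L removed.
Substrate removed = Q·(S₀ − S) = 620 m³/d × (944 − 22.6) g/m³ = 5.71×10^5 g/d = 571.3 kg/d.
Biomass synthesised: P_X = Y_obs × 571.3 = 123.6 kg VSS/d.
Carbonaceous O₂ demand = substrate oxidised − cell-mass equivalent = 571.3 − 1.42 × 123.6 = 395.8 kg O₂/d.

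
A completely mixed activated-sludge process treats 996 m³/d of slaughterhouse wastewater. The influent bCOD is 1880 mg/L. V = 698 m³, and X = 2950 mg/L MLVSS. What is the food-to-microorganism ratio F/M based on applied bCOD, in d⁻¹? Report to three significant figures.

F/M = applied load / biomass = Q·S₀/(V·X) = 996 × 1880 / (698.0 × 2950) = 0.9094 d⁻¹.

F/M ≈ 0.909 d⁻¹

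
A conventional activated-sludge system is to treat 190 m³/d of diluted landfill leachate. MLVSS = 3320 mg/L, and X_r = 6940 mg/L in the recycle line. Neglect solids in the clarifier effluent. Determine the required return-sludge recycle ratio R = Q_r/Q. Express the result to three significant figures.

R ≈ 0.917

R = Q_r/Q = X/(X_r − X) = 3320 / (6940 − 3320) = 0.9171.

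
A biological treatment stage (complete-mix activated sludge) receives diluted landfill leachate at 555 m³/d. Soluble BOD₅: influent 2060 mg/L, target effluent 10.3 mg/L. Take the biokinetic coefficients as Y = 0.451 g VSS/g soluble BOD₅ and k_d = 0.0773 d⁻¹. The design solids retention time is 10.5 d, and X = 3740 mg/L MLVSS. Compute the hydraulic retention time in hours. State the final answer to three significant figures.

Rearranging the biomass balance for a CMAS with decay, V = Y·Q·ΔS·θ_c / [X·(1+k_d θ_c)] = 0.451 × 555 × (2060 − 10.3) × 10.5 / [3740 × (1 + 0.0773 × 10.5)] = 5.39×10^6 / 6776 = 795.1 m³.
HRT = V/Q = 795.1 m³ / 555 m³·d⁻¹ = 1.433 d × 24 = 34.38 h.

τ ≈ 34.4 h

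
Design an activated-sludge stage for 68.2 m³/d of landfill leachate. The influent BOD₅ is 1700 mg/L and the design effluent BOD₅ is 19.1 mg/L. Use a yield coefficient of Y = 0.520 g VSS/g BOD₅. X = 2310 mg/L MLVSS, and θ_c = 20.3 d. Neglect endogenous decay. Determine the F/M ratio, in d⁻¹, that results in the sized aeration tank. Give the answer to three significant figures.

F/M ≈ 0.0958 d⁻¹

With k_d = 0 the design equation reduces to V = Y Q (S₀−S) θ_c / X = 0.520 × 68.2 × (1700 − 19.1) × 20.3 / 2310 = 523.9 m³.
F/M = applied load / biomass = Q·S₀/(V·X) = 68.2 × 1700 / (523.9 × 2310) = 0.09581 d⁻¹.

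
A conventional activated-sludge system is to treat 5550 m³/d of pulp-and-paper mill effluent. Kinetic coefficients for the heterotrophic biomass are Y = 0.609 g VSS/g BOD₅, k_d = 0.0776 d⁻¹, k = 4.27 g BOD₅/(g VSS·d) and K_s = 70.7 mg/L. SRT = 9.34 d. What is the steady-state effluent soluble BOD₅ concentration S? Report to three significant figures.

From the Monod/SRT balance for a CMAS, S = K_s·(1+k_d θ_c)/[θ_c·(Y k − k_d) − 1] = 70.7 × (1 + 0.0776 × 9.34) / [9.34 × (0.609 × 4.27 − 0.0776) − 1] = 121.9 / 22.56 = 5.404 mg/L.

S ≈ 5.40 mg/L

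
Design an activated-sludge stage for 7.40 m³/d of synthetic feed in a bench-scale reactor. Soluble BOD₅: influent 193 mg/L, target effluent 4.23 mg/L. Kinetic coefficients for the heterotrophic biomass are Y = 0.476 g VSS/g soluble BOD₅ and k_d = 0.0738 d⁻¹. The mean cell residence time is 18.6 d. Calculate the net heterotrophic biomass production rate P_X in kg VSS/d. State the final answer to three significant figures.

Correct the yield for decay: Y_obs = Y/(1 + k_d θ_c) = 0.476 / (1 + 0.0738 × 18.6) = 0.476 / 2.373 = 0.2006.
ΔS = 193 − 4.23 = 188.8 mg/L, so the substrate removal rate is 7.40 × 188.8/1000 = 1.397 kg soluble BOD₅/d.
So the net sludge growth is P_X = 0.2006 × 1.397 = 0.2802 kg VSS/d.

P_X ≈ 0.280 kg VSS/d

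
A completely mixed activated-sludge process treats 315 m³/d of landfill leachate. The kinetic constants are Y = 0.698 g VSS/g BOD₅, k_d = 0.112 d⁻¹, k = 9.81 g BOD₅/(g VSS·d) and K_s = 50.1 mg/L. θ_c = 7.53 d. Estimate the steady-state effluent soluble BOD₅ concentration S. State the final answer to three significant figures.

Effluent substrate depends only on kinetics and SRT: S = K_s(1 + k_d θ_c) / [θ_c(Yk − k_d) − 1] = 50.1 × (1 + 0.112 × 7.53) / [7.53 × (0.698 × 9.81 − 0.112) − 1] = 92.35 / 49.72 = 1.858 mg/L.

S ≈ 1.86 mg/L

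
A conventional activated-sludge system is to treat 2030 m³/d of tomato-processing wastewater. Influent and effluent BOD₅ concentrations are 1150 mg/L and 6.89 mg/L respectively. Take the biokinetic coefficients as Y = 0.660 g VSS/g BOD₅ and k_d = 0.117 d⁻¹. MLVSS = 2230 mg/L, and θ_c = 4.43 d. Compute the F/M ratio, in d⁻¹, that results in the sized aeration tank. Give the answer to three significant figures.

Steady-state biomass mass balance: V·X·(1 + k_d·θ_c) = Y·Q·(S₀ − S)·θ_c, so V = 0.660 × 2030 × (1150 − 6.89) × 4.43 / [2230 × (1 + 0.117 × 4.43)] = 6.78×10^6 / 3386 = 2004 m³.
Food-to-microorganism ratio F/M = Q S₀ / (V X) = 2030 × 1150 / (2004 × 2230) = 0.5224 d⁻¹.

F/M ≈ 0.522 d⁻¹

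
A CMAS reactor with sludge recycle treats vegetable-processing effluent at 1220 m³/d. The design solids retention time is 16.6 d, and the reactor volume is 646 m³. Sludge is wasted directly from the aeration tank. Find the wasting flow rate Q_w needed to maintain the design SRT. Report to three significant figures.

For wasting at MLVSS concentration, Q_w = V/θ_c = 646.0/16.6 = 38.92 m³/d.

Q_w ≈ 38.9 m³/d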